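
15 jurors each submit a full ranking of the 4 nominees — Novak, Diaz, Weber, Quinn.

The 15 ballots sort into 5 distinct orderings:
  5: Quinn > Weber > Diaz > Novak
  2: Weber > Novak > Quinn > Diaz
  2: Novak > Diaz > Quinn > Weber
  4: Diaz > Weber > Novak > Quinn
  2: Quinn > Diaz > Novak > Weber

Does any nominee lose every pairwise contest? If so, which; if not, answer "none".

none

Pairwise majorities:
Novak vs Diaz: Novak is ranked higher on 2+2 = 4 ballots, Diaz on 11. Diaz wins 11–4.
Novak vs Weber: Weber, 11–4.
Novak vs Quinn: Novak wins 8–7.
Diaz–Weber: Diaz 8–7.
Diaz vs Quinn: 2+4 = 6 for Diaz, 9 for Quinn — Quinn by 9–6.
Weber vs Quinn: Quinn, 9–6.
No nominee is winless: Novak beats Quinn; Diaz beats Novak; Weber beats Novak; Quinn beats Diaz. There is no Condorcet loser.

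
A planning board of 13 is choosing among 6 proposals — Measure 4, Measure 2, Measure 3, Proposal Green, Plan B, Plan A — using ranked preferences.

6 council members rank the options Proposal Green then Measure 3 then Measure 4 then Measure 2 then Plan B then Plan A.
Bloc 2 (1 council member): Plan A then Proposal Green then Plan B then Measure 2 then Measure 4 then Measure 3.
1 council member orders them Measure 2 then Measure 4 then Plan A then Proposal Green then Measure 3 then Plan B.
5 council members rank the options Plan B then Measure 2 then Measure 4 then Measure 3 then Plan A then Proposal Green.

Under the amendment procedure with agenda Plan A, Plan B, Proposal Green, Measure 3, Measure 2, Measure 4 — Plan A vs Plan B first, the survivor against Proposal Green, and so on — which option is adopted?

Round 1: Plan A vs Plan B — 2–11, Plan B advances.
Round 2: Plan B vs Proposal Green — 5–8, Proposal Green advances.
Round 3: Proposal Green vs Measure 3 — 8–5, Proposal Green advances.
Round 4: Proposal Green vs Measure 2 — 7–6, Proposal Green advances.
Round 5: Proposal Green vs Measure 4 — 7–6, Proposal Green advances.
The agenda winner is Proposal Green.

Proposal Green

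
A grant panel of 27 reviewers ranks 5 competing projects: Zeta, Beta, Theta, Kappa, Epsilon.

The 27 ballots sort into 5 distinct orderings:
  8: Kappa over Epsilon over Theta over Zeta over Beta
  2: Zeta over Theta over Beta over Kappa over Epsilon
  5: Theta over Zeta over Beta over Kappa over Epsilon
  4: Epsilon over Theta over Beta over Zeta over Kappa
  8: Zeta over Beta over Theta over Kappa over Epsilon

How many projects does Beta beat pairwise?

2

Beta against each rival (27 reviewers):
Beta vs Zeta: 4 to 23, Zeta.
Beta vs Theta: 8 to 19, Theta.
Beta vs Kappa: 19 to 8, Beta.
Beta vs Epsilon: Beta, 15–12.
Beta beats Kappa, Epsilon; loses to Zeta, Theta — 2 pairwise wins.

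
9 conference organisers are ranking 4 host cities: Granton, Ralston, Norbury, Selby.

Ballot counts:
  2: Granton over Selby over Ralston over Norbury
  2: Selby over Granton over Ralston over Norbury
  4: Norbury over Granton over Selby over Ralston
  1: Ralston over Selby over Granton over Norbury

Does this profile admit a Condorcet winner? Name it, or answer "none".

Head-to-head results (9 organisers):
Granton vs Ralston: 2+2+4 = 8 for Granton, 1 for Ralston — Granton by 8–1.
Granton vs Norbury: Granton preferred on 2+2+1 = 5 ballots; Granton wins 5–4.
Granton vs Selby: 6 to 3, Granton.
Ralston vs Norbury: 5 to 4, Ralston.
Ralston–Selby: Selby 8–1.
Norbury vs Selby: Selby, 5–4.
Only Granton has no losses; Granton is the Condorcet winner.

Granton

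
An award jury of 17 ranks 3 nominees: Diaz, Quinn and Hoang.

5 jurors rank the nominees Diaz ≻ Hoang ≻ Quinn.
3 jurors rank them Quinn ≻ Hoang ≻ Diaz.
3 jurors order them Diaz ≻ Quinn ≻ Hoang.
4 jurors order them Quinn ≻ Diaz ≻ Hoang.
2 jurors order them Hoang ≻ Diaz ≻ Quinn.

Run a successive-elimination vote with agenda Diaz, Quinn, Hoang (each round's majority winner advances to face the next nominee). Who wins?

Round 1: Diaz vs Quinn — 10–7, Diaz advances.
Round 2: Diaz vs Hoang — 12–5, Diaz advances.
The agenda winner is Diaz.

Diaz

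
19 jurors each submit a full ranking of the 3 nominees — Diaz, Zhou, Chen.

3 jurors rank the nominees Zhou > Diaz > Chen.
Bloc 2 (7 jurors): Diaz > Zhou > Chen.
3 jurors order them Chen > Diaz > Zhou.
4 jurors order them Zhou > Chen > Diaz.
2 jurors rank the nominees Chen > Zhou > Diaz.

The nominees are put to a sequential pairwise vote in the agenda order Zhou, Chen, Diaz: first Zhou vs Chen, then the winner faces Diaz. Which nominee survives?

Round 1: Zhou vs Chen — 14–5, Zhou advances.
Round 2: Zhou vs Diaz — 9–10, Diaz advances.
Diaz survives the agenda.

Diaz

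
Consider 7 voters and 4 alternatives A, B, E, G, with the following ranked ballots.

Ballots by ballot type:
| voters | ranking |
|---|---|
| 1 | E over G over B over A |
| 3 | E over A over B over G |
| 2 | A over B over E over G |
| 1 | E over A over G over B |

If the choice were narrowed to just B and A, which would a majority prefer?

A

Ballots ranking B above A: 1.
Ballots ranking A above B: 7 − 1 = 6.
A wins the head-to-head 6–1.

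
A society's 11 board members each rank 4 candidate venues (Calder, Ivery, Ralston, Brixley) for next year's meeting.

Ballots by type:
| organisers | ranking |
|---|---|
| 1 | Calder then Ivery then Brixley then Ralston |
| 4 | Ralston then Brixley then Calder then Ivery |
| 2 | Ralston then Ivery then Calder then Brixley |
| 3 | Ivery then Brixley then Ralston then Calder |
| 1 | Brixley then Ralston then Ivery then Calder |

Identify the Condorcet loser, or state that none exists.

Calder

Head-to-head results (11 organisers):
Calder–Ivery: Ivery 6–5.
Calder vs Ralston: Ralston wins 10–1.
Calder vs Brixley: Brixley, 8–3.
Ivery vs Ralston: 4 to 7, Ralston.
Ivery vs Brixley: Ivery, 6–5.
Ralston vs Brixley: Ralston wins 6–5.
Calder is beaten in every head-to-head and is the Condorcet loser.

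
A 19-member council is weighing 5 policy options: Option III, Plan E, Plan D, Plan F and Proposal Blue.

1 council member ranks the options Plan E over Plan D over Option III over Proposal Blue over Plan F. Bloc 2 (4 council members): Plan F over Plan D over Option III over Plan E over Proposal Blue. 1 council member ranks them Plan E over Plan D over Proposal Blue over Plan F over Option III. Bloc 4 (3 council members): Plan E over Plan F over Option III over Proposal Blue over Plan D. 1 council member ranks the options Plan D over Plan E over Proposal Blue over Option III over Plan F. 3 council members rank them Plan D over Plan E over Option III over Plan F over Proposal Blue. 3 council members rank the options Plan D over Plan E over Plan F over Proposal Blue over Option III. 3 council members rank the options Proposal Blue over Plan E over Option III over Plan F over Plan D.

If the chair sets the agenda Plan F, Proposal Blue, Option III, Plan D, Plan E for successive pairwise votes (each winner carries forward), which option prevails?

Plan E

Round 1: Plan F vs Proposal Blue — 13–6, Plan F advances.
Round 2: Plan F vs Option III — 11–8, Plan F advances.
Round 3: Plan F vs Plan D — 10–9, Plan F advances.
Round 4: Plan F vs Plan E — 4–15, Plan E advances.
The agenda winner is Plan E.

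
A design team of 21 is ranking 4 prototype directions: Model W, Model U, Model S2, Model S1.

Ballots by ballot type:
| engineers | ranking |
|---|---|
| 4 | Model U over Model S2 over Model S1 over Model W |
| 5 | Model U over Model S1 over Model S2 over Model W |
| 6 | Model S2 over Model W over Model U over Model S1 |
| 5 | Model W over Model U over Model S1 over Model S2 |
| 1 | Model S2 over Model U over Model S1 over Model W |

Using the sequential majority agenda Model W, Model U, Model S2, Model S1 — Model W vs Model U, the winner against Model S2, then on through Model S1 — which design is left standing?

Model S2

Round 1: Model W vs Model U — 11–10, Model W advances.
Round 2: Model W vs Model S2 — 5–16, Model S2 advances.
Round 3: Model S2 vs Model S1 — 11–10, Model S2 advances.
The agenda winner is Model S2.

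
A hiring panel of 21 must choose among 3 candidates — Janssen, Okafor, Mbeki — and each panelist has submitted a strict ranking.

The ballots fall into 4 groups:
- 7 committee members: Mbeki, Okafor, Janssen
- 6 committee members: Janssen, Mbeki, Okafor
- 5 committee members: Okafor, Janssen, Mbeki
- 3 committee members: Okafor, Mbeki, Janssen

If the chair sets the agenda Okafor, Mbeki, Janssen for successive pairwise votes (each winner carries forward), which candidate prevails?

Janssen

Round 1: Okafor vs Mbeki — 8–13, Mbeki advances.
Round 2: Mbeki vs Janssen — 10–11, Janssen advances.
The agenda winner is Janssen.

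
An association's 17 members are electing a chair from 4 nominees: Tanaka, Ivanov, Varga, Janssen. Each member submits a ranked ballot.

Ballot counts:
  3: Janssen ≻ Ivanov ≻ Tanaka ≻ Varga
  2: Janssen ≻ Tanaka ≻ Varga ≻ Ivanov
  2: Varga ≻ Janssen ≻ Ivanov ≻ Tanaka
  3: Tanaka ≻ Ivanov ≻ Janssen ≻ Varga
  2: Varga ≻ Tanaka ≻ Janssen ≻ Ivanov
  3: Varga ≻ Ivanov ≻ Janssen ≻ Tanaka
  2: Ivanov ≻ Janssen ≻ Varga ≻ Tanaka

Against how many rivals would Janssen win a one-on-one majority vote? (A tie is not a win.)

Janssen against each rival (17 voters):
Janssen vs Tanaka: Janssen wins 12–5.
Janssen vs Ivanov: Janssen preferred on 3+2+2+2 = 9 ballots; Janssen wins 9–8.
Janssen vs Varga: Janssen, 10–7.
Janssen beats Tanaka, Ivanov, Varga — 3 pairwise wins.

3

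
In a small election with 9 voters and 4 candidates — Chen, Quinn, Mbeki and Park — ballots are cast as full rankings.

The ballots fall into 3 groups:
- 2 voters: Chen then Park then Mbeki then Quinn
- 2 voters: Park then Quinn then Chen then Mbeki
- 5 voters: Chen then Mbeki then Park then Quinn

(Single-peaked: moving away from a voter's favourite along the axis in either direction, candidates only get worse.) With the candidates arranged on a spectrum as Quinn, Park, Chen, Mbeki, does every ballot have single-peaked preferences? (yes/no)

Axis positions: Quinn=1, Park=2, Chen=3, Mbeki=4.
Group 1 (peak Chen at position 3): ranking walks positions 3-2-4-1, expanding outward from the peak — single-peaked.
Group 2 (peak Park at position 2): ranking walks positions 2-1-3-4, expanding outward from the peak — single-peaked.
Group 3 (peak Chen at position 3): ranking walks positions 3-4-2-1, expanding outward from the peak — single-peaked.
Every ranking is single-peaked on this axis.

yes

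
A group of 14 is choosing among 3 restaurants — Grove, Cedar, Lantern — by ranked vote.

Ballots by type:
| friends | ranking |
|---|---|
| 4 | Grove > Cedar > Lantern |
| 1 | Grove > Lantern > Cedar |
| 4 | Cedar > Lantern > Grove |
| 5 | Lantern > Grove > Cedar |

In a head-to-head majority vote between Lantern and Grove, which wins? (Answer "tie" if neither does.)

Ballots ranking Lantern above Grove: 4 + 5 = 9.
Ballots ranking Grove above Lantern: 14 − 9 = 5.
Lantern wins the head-to-head 9–5.

Lantern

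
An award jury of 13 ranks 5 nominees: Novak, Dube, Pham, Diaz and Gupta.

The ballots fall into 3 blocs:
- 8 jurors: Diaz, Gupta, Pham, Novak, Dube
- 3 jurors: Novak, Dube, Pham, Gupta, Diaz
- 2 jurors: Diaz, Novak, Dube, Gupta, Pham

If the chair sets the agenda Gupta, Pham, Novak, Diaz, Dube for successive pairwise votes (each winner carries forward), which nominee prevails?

Diaz

Round 1: Gupta vs Pham — 10–3, Gupta advances.
Round 2: Gupta vs Novak — 8–5, Gupta advances.
Round 3: Gupta vs Diaz — 3–10, Diaz advances.
Round 4: Diaz vs Dube — 10–3, Diaz advances.
Diaz survives the agenda.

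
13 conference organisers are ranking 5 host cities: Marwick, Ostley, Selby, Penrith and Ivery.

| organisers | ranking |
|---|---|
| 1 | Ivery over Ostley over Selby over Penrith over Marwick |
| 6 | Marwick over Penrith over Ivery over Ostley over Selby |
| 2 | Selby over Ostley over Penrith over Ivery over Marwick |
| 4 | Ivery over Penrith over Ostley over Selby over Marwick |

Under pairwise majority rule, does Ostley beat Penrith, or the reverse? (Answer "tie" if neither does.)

Ballots ranking Ostley above Penrith: 1 + 2 = 3.
Ballots ranking Penrith above Ostley: 13 − 3 = 10.
Penrith wins the head-to-head 10–3.

Penrith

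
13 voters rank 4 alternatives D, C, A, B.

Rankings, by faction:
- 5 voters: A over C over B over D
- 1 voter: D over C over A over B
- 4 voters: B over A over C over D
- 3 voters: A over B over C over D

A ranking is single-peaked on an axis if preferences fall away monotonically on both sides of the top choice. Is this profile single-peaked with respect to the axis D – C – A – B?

yes

Axis positions: D=1, C=2, A=3, B=4.
Faction 1 (peak A at position 3): ranking walks positions 3-2-4-1, expanding outward from the peak — single-peaked.
Faction 2 (peak D at position 1): ranking walks positions 1-2-3-4, expanding outward from the peak — single-peaked.
Faction 3 (peak B at position 4): ranking walks positions 4-3-2-1, expanding outward from the peak — single-peaked.
Faction 4 (peak A at position 3): ranking walks positions 3-4-2-1, expanding outward from the peak — single-peaked.
Every ranking is single-peaked on this axis.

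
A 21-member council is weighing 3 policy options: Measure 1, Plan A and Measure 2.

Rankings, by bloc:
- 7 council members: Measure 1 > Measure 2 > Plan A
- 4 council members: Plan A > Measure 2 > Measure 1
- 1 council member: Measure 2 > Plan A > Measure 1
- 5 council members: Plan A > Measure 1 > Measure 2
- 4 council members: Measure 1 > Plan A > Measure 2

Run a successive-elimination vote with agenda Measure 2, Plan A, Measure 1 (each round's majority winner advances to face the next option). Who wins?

Round 1: Measure 2 vs Plan A — 8–13, Plan A advances.
Round 2: Plan A vs Measure 1 — 10–11, Measure 1 advances.
Measure 1 survives the agenda.

Measure 1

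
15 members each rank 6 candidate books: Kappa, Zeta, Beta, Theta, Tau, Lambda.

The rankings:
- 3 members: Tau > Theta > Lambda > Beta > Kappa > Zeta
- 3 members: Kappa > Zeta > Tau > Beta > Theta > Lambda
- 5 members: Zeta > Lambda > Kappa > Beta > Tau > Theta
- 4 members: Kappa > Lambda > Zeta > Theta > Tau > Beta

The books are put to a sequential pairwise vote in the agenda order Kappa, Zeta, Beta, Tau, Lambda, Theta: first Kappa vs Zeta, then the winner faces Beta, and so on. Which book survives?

Round 1: Kappa vs Zeta — 10–5, Kappa advances.
Round 2: Kappa vs Beta — 12–3, Kappa advances.
Round 3: Kappa vs Tau — 12–3, Kappa advances.
Round 4: Kappa vs Lambda — 7–8, Lambda advances.
Round 5: Lambda vs Theta — 9–6, Lambda advances.
Lambda survives the agenda.

Lambda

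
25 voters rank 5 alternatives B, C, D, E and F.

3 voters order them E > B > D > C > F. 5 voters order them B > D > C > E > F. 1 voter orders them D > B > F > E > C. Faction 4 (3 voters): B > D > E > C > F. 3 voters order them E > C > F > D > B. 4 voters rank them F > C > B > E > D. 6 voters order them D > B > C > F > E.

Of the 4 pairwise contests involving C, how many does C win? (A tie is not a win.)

2

C against each rival (25 voters):
C vs B: C is ranked higher on 3+4 = 7 ballots, B on 18. B wins 18–7.
C vs D: 7 to 18, D.
C vs E: C wins 15–10.
C vs F: C wins 20–5.
C beats E, F; loses to B, D — 2 pairwise wins.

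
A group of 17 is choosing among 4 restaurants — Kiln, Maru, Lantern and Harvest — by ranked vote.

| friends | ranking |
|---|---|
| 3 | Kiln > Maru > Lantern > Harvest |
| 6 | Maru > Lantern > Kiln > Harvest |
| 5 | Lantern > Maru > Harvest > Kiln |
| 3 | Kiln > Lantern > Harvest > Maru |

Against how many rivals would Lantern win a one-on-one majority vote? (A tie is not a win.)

Lantern against each rival (17 friends):
Lantern vs Kiln: 6+5 = 11 for Lantern, 6 for Kiln — Lantern by 11–6.
Lantern vs Maru: Maru, 9–8.
Lantern vs Harvest: Lantern preferred on 3+6+5+3 = 17 ballots; Lantern wins 17–0.
Lantern beats Kiln, Harvest; loses to Maru — 2 pairwise wins.

2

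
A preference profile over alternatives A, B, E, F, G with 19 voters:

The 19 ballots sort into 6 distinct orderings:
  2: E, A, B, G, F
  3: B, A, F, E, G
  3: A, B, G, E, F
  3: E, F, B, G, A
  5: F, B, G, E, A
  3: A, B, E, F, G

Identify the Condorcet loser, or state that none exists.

G

Pairwise majorities:
A–B: B 11–8.
A vs E: A is ranked higher on 3+3+3 = 9 ballots, E on 10. E wins 10–9.
A–F: A 11–8.
A vs G: A is ranked higher on 2+3+3+3 = 11 ballots, G on 8. A wins 11–8.
B–E: B 14–5.
B vs F: B wins 11–8.
B vs G: 2+3+3+3+5+3 = 19 for B, 0 for G — B by 19–0.
E–F: E 11–8.
E–G: E 11–8.
F vs G: 14 to 5, F.
Only G has no wins; G is the Condorcet loser.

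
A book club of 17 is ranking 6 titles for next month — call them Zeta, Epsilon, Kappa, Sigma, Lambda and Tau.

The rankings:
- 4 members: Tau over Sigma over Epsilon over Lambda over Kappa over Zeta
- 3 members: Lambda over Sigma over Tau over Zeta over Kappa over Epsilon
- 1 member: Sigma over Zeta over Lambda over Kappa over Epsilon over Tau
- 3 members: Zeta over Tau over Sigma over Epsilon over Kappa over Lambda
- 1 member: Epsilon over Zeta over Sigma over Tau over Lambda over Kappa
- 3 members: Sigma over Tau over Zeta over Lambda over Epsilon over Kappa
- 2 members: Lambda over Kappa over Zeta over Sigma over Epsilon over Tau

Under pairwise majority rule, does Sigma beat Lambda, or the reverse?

Ballots ranking Sigma above Lambda: 4 + 1 + 3 + 1 + 3 = 12.
Ballots ranking Lambda above Sigma: 17 − 12 = 5.
Sigma wins the head-to-head 12–5.

Sigma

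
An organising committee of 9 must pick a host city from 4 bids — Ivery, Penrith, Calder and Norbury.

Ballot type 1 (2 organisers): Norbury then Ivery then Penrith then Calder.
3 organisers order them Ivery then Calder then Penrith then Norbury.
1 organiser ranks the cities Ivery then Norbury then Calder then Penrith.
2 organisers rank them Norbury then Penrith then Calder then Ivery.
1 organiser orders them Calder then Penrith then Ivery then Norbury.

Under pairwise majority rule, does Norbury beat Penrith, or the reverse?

Norbury

Ballots ranking Norbury above Penrith: 2 + 1 + 2 = 5.
Ballots ranking Penrith above Norbury: 9 − 5 = 4.
Norbury wins the head-to-head 5–4.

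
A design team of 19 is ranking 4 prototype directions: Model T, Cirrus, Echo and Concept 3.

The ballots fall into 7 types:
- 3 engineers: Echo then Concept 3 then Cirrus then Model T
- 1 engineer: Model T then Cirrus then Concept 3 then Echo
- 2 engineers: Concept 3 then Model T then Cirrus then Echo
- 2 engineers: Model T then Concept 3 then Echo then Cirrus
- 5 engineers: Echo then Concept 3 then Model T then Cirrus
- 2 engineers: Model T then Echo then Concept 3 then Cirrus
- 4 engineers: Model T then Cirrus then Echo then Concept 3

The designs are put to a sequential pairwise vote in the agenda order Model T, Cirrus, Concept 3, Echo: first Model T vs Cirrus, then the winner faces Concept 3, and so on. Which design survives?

Echo

Round 1: Model T vs Cirrus — 16–3, Model T advances.
Round 2: Model T vs Concept 3 — 9–10, Concept 3 advances.
Round 3: Concept 3 vs Echo — 5–14, Echo advances.
The agenda winner is Echo.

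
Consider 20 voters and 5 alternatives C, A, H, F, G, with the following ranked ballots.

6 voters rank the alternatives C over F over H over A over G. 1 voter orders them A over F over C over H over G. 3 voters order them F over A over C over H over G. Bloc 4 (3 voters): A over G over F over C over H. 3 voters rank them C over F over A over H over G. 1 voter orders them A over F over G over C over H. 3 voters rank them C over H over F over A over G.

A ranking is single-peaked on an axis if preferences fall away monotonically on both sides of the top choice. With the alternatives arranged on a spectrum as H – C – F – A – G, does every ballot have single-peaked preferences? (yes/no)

Axis positions: H=1, C=2, F=3, A=4, G=5.
Bloc 1 (peak C at position 2): ranking walks positions 2-3-1-4-5, expanding outward from the peak — single-peaked.
Bloc 2 (peak A at position 4): ranking walks positions 4-3-2-1-5, expanding outward from the peak — single-peaked.
Bloc 3 (peak F at position 3): ranking walks positions 3-4-2-1-5, expanding outward from the peak — single-peaked.
Bloc 4 (peak A at position 4): ranking walks positions 4-5-3-2-1, expanding outward from the peak — single-peaked.
Bloc 5 (peak C at position 2): ranking walks positions 2-3-4-1-5, expanding outward from the peak — single-peaked.
Bloc 6 (peak A at position 4): ranking walks positions 4-3-5-2-1, expanding outward from the peak — single-peaked.
Bloc 7 (peak C at position 2): ranking walks positions 2-1-3-4-5, expanding outward from the peak — single-peaked.
Every ranking is single-peaked on this axis.

yes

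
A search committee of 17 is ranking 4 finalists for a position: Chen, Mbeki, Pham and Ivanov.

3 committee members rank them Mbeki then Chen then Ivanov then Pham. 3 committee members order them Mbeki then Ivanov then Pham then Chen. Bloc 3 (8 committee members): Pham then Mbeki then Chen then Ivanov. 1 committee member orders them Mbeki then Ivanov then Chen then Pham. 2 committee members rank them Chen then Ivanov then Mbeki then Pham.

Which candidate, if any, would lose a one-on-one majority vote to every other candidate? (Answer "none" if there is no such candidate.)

Head-to-head results (17 committee members):
Chen vs Mbeki: Mbeki, 15–2.
Chen vs Pham: Pham, 11–6.
Chen vs Ivanov: Chen, 13–4.
Mbeki vs Pham: Mbeki is ranked higher on 3+3+1+2 = 9 ballots, Pham on 8. Mbeki wins 9–8.
Mbeki vs Ivanov: Mbeki preferred on 3+3+8+1 = 15 ballots; Mbeki wins 15–2.
Pham vs Ivanov: Pham is ranked higher on 8 ballots, Ivanov on 9. Ivanov wins 9–8.
Every candidate wins at least one matchup (Chen beats Ivanov; Mbeki beats Chen; Pham beats Chen; Ivanov beats Pham), so there is no Condorcet loser.

none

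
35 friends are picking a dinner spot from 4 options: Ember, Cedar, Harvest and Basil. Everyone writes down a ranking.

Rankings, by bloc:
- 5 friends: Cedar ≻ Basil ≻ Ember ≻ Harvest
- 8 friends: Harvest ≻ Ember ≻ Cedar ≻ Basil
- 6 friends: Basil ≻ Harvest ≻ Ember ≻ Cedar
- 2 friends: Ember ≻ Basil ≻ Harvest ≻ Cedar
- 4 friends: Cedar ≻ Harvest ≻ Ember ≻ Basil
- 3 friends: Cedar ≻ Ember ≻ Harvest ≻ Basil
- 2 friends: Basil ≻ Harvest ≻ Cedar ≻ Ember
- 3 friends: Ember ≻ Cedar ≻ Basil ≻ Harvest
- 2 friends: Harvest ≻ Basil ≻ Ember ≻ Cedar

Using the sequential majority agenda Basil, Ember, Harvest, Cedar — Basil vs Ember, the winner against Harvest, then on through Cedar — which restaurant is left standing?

Round 1: Basil vs Ember — 15–20, Ember advances.
Round 2: Ember vs Harvest — 13–22, Harvest advances.
Round 3: Harvest vs Cedar — 20–15, Harvest advances.
Harvest survives the agenda.

Harvest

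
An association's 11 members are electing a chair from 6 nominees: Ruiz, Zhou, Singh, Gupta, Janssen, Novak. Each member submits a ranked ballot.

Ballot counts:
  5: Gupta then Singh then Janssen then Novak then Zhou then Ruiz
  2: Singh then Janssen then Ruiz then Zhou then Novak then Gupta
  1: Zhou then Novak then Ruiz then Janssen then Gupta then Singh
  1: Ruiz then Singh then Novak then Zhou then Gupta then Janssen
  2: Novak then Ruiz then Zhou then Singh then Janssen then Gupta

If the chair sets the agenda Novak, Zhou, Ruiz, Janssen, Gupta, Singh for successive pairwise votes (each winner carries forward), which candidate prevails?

Round 1: Novak vs Zhou — 8–3, Novak advances.
Round 2: Novak vs Ruiz — 8–3, Novak advances.
Round 3: Novak vs Janssen — 4–7, Janssen advances.
Round 4: Janssen vs Gupta — 5–6, Gupta advances.
Round 5: Gupta vs Singh — 6–5, Gupta advances.
Gupta survives the agenda.

Gupta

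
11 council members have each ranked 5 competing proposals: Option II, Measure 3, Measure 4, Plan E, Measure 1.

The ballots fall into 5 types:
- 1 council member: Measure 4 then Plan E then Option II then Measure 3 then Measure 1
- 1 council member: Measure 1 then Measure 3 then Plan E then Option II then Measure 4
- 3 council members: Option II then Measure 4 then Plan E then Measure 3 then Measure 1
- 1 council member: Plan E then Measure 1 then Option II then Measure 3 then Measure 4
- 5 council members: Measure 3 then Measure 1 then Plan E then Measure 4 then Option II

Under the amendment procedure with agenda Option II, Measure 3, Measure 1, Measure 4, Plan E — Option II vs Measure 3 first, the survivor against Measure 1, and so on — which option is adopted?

Measure 3

Round 1: Option II vs Measure 3 — 5–6, Measure 3 advances.
Round 2: Measure 3 vs Measure 1 — 9–2, Measure 3 advances.
Round 3: Measure 3 vs Measure 4 — 7–4, Measure 3 advances.
Round 4: Measure 3 vs Plan E — 6–5, Measure 3 advances.
The agenda winner is Measure 3.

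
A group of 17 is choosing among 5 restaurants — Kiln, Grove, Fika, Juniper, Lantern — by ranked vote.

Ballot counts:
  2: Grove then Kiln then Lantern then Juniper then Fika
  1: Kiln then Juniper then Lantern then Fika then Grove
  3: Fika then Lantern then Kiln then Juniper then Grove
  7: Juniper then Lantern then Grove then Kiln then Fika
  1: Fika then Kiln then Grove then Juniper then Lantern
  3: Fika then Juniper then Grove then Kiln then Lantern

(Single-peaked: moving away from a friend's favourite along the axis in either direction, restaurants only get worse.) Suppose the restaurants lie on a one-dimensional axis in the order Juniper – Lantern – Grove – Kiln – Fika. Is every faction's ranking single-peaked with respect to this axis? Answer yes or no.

no

Axis positions: Juniper=1, Lantern=2, Grove=3, Kiln=4, Fika=5.
Faction 1 (peak Grove at position 3): ranking walks positions 3-4-2-1-5, expanding outward from the peak — single-peaked.
Faction 2: ranking walks positions 4-1-2-5-3; Juniper is ranked above Grove even though Grove lies between Juniper and the peak Kiln on the axis — preferences dip and rise again. Not single-peaked.
Faction 3: ranking walks positions 5-2-4-1-3; Lantern is ranked above Kiln even though Kiln lies between Lantern and the peak Fika on the axis — preferences dip and rise again. Not single-peaked.
Faction 4 (peak Juniper at position 1): ranking walks positions 1-2-3-4-5, expanding outward from the peak — single-peaked.
Faction 5: ranking walks positions 5-4-3-1-2; Juniper is ranked above Lantern even though Lantern lies between Juniper and the peak Fika on the axis — preferences dip and rise again. Not single-peaked.
Faction 6: ranking walks positions 5-1-3-4-2; Juniper is ranked above Kiln even though Kiln lies between Juniper and the peak Fika on the axis — preferences dip and rise again. Not single-peaked.
Faction 2 violates single-peakedness, so the profile is not single-peaked on this axis.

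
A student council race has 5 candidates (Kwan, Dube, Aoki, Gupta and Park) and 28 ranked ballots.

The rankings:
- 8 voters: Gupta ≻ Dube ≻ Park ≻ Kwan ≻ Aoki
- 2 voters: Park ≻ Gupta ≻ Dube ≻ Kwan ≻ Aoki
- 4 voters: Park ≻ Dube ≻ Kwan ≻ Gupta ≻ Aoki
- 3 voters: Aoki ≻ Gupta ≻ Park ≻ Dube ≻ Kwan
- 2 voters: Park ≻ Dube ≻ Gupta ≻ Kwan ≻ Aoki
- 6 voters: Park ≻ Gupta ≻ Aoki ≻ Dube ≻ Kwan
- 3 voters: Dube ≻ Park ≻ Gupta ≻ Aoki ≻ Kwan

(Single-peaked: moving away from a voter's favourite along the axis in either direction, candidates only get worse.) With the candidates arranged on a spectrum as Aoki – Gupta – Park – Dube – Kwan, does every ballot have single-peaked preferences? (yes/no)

no

Axis positions: Aoki=1, Gupta=2, Park=3, Dube=4, Kwan=5.
Bloc 1: ranking walks positions 2-4-3-5-1; Dube is ranked above Park even though Park lies between Dube and the peak Gupta on the axis — preferences dip and rise again. Not single-peaked.
Bloc 2 (peak Park at position 3): ranking walks positions 3-2-4-5-1, expanding outward from the peak — single-peaked.
Bloc 3 (peak Park at position 3): ranking walks positions 3-4-5-2-1, expanding outward from the peak — single-peaked.
Bloc 4 (peak Aoki at position 1): ranking walks positions 1-2-3-4-5, expanding outward from the peak — single-peaked.
Bloc 5 (peak Park at position 3): ranking walks positions 3-4-2-5-1, expanding outward from the peak — single-peaked.
Bloc 6 (peak Park at position 3): ranking walks positions 3-2-1-4-5, expanding outward from the peak — single-peaked.
Bloc 7 (peak Dube at position 4): ranking walks positions 4-3-2-1-5, expanding outward from the peak — single-peaked.
Bloc 1 violates single-peakedness, so the profile is not single-peaked on this axis.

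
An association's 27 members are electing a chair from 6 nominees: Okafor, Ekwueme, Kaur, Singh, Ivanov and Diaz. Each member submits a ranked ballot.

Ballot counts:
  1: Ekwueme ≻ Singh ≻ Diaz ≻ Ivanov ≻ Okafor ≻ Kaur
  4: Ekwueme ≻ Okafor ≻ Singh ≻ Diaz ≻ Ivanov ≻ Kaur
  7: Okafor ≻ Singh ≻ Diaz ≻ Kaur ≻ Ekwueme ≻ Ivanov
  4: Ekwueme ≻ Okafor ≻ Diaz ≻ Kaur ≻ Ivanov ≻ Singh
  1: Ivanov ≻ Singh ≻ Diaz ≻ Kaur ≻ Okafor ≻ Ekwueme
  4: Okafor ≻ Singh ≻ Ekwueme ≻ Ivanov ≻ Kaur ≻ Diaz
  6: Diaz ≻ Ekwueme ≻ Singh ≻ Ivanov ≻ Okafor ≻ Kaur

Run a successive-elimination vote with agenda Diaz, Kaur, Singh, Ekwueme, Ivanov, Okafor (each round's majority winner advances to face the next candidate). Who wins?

Round 1: Diaz vs Kaur — 23–4, Diaz advances.
Round 2: Diaz vs Singh — 10–17, Singh advances.
Round 3: Singh vs Ekwueme — 12–15, Ekwueme advances.
Round 4: Ekwueme vs Ivanov — 26–1, Ekwueme advances.
Round 5: Ekwueme vs Okafor — 15–12, Ekwueme advances.
The agenda winner is Ekwueme.

Ekwueme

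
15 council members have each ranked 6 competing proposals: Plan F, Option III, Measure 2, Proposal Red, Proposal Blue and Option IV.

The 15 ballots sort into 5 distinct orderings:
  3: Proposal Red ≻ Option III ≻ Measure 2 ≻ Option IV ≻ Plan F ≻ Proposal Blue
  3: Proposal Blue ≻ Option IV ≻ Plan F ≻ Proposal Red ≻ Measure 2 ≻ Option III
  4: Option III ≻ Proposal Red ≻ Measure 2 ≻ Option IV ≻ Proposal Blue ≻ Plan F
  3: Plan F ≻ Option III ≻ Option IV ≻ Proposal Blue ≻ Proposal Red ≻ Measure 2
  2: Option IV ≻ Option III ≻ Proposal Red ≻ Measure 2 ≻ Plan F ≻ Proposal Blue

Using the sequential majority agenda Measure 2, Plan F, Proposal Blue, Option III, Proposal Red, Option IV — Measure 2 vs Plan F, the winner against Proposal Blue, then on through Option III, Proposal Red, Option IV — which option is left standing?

Round 1: Measure 2 vs Plan F — 9–6, Measure 2 advances.
Round 2: Measure 2 vs Proposal Blue — 9–6, Measure 2 advances.
Round 3: Measure 2 vs Option III — 3–12, Option III advances.
Round 4: Option III vs Proposal Red — 9–6, Option III advances.
Round 5: Option III vs Option IV — 10–5, Option III advances.
The agenda winner is Option III.

Option III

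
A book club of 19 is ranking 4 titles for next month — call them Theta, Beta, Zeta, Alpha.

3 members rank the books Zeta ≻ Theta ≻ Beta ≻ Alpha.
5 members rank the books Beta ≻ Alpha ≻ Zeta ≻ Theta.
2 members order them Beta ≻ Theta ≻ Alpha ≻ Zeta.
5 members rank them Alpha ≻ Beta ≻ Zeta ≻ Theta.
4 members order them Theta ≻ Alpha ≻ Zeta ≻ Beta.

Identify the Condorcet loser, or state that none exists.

Pairwise majorities:
Theta vs Beta: Theta is ranked higher on 3+4 = 7 ballots, Beta on 12. Beta wins 12–7.
Theta vs Zeta: Theta preferred on 2+4 = 6 ballots; Zeta wins 13–6.
Theta vs Alpha: Theta is ranked higher on 3+2+4 = 9 ballots, Alpha on 10. Alpha wins 10–9.
Beta vs Zeta: Beta is ranked higher on 5+2+5 = 12 ballots, Zeta on 7. Beta wins 12–7.
Beta vs Alpha: Beta, 10–9.
Zeta vs Alpha: 3 for Zeta, 16 for Alpha — Alpha by 16–3.
Theta loses to every other book — it is the Condorcet loser.

Theta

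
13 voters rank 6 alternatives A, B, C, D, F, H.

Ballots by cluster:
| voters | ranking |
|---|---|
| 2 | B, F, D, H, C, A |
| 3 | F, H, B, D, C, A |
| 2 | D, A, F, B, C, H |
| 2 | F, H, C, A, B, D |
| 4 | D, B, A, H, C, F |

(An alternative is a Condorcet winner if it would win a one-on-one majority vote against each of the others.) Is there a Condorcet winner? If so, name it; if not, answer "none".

Check each pair by majority over 13 ballots:
A vs B: 2+2 = 4 for A, 9 for B — B by 9–4.
A vs C: 6 to 7, C.
A–D: D 11–2.
A vs F: A preferred on 2+4 = 6 ballots; F wins 7–6.
A vs H: H, 7–6.
B vs C: 2+3+2+4 = 11 for B, 2 for C — B by 11–2.
B vs D: 7 to 6, B.
B vs F: B is ranked higher on 2+4 = 6 ballots, F on 7. F wins 7–6.
B vs H: 8 to 5, B.
C vs D: D wins 11–2.
C vs F: F, 9–4.
C vs H: 2 for C, 11 for H — H by 11–2.
D vs F: 6 to 7, F.
D vs H: 2+2+4 = 8 for D, 5 for H — D by 8–5.
F–H: F 9–4.
F wins every pairwise contest, so F is the Condorcet winner.

F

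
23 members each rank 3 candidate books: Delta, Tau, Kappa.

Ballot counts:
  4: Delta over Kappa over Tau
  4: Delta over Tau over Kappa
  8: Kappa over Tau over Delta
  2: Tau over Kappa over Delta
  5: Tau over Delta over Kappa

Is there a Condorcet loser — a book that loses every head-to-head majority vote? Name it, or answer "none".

none

Head-to-head results (23 members):
Delta vs Tau: Tau, 15–8.
Delta vs Kappa: 4+4+5 = 13 for Delta, 10 for Kappa — Delta by 13–10.
Tau vs Kappa: Tau preferred on 4+2+5 = 11 ballots; Kappa wins 12–11.
No book is winless: Delta beats Kappa; Tau beats Delta; Kappa beats Tau. There is no Condorcet loser.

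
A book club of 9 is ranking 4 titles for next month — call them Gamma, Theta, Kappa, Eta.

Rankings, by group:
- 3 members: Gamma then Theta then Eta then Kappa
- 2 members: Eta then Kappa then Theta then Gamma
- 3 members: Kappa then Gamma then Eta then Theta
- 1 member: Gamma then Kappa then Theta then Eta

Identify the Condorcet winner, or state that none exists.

Head-to-head results (9 members):
Gamma vs Theta: 7 to 2, Gamma.
Gamma vs Kappa: 3+1 = 4 for Gamma, 5 for Kappa — Kappa by 5–4.
Gamma vs Eta: 3+3+1 = 7 for Gamma, 2 for Eta — Gamma by 7–2.
Theta vs Kappa: 3 for Theta, 6 for Kappa — Kappa by 6–3.
Theta vs Eta: Theta preferred on 3+1 = 4 ballots; Eta wins 5–4.
Kappa vs Eta: Kappa preferred on 3+1 = 4 ballots; Eta wins 5–4.
Each book drops at least one matchup (Gamma loses to Kappa; Theta loses to Gamma; Kappa loses to Eta; Eta loses to Gamma); the cycle Gamma > Eta > Kappa > Gamma rules out a Condorcet winner.

none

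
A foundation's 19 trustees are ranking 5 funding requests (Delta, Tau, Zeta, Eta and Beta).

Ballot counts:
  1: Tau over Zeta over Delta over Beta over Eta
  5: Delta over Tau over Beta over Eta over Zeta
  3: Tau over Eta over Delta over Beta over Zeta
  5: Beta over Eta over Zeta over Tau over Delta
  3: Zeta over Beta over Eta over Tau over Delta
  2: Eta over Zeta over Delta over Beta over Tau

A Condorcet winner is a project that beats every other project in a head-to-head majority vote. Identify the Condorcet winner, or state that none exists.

Pairwise majorities:
Delta vs Tau: Delta preferred on 5+2 = 7 ballots; Tau wins 12–7.
Delta vs Zeta: Delta preferred on 5+3 = 8 ballots; Zeta wins 11–8.
Delta vs Eta: Delta is ranked higher on 1+5 = 6 ballots, Eta on 13. Eta wins 13–6.
Delta vs Beta: 1+5+3+2 = 11 for Delta, 8 for Beta — Delta by 11–8.
Tau vs Zeta: Zeta, 10–9.
Tau vs Eta: Eta wins 10–9.
Tau vs Beta: Beta, 10–9.
Zeta vs Eta: 1+3 = 4 for Zeta, 15 for Eta — Eta by 15–4.
Zeta vs Beta: Zeta preferred on 1+3+2 = 6 ballots; Beta wins 13–6.
Eta vs Beta: 5 to 14, Beta.
No project is unbeaten: Delta loses to Tau; Tau loses to Zeta; Zeta loses to Eta; Eta loses to Beta; Beta loses to Delta. In particular Delta > Beta > Tau > Delta is a majority cycle — no Condorcet winner exists.

none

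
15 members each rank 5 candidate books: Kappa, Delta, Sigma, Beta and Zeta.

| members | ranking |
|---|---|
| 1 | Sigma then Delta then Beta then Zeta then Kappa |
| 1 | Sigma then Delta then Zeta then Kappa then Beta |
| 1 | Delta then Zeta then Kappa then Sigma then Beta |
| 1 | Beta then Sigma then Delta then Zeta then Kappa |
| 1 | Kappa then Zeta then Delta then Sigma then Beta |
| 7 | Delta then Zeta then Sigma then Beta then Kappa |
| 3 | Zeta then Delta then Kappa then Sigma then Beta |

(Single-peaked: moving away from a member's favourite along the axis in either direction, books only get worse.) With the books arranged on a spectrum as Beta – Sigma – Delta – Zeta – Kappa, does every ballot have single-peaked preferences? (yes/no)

Axis positions: Beta=1, Sigma=2, Delta=3, Zeta=4, Kappa=5.
Ballot type 1 (peak Sigma at position 2): ranking walks positions 2-3-1-4-5, expanding outward from the peak — single-peaked.
Ballot type 2 (peak Sigma at position 2): ranking walks positions 2-3-4-5-1, expanding outward from the peak — single-peaked.
Ballot type 3 (peak Delta at position 3): ranking walks positions 3-4-5-2-1, expanding outward from the peak — single-peaked.
Ballot type 4 (peak Beta at position 1): ranking walks positions 1-2-3-4-5, expanding outward from the peak — single-peaked.
Ballot type 5 (peak Kappa at position 5): ranking walks positions 5-4-3-2-1, expanding outward from the peak — single-peaked.
Ballot type 6 (peak Delta at position 3): ranking walks positions 3-4-2-1-5, expanding outward from the peak — single-peaked.
Ballot type 7 (peak Zeta at position 4): ranking walks positions 4-3-5-2-1, expanding outward from the peak — single-peaked.
Every ranking is single-peaked on this axis.

yes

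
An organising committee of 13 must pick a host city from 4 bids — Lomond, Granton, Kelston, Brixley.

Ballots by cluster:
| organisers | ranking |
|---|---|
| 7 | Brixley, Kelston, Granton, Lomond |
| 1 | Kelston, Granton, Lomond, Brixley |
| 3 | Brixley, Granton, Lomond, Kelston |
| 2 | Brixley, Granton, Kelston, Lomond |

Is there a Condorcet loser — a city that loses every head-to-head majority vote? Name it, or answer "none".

Lomond

Pairwise majorities:
Lomond vs Granton: Granton wins 13–0.
Lomond vs Kelston: Kelston, 10–3.
Lomond vs Brixley: Lomond preferred on 1 ballot; Brixley wins 12–1.
Granton vs Kelston: Kelston wins 8–5.
Granton vs Brixley: 1 to 12, Brixley.
Kelston vs Brixley: Brixley wins 12–1.
Lomond loses to every other city — it is the Condorcet loser.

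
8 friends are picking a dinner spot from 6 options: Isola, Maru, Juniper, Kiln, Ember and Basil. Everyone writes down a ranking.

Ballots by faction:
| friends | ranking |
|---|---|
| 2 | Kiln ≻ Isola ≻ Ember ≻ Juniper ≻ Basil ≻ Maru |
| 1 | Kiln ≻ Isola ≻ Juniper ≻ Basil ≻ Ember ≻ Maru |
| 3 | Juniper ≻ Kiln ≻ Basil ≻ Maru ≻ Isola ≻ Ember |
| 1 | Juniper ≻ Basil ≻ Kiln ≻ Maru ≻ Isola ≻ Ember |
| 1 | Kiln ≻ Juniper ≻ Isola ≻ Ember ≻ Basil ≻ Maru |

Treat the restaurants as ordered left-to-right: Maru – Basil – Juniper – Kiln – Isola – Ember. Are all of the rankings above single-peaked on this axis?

yes

Axis positions: Maru=1, Basil=2, Juniper=3, Kiln=4, Isola=5, Ember=6.
Faction 1 (peak Kiln at position 4): ranking walks positions 4-5-6-3-2-1, expanding outward from the peak — single-peaked.
Faction 2 (peak Kiln at position 4): ranking walks positions 4-5-3-2-6-1, expanding outward from the peak — single-peaked.
Faction 3 (peak Juniper at position 3): ranking walks positions 3-4-2-1-5-6, expanding outward from the peak — single-peaked.
Faction 4 (peak Juniper at position 3): ranking walks positions 3-2-4-1-5-6, expanding outward from the peak — single-peaked.
Faction 5 (peak Kiln at position 4): ranking walks positions 4-3-5-6-2-1, expanding outward from the peak — single-peaked.
Every ranking is single-peaked on this axis.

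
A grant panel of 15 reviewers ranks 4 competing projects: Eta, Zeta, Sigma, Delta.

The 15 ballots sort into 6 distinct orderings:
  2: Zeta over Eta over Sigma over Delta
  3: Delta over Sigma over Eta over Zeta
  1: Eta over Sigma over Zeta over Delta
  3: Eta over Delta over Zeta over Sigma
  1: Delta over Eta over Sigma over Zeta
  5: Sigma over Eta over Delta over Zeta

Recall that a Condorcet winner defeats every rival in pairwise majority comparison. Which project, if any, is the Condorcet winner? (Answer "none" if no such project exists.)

Head-to-head results (15 reviewers):
Eta vs Zeta: Eta, 13–2.
Eta vs Sigma: Eta is ranked higher on 2+1+3+1 = 7 ballots, Sigma on 8. Sigma wins 8–7.
Eta vs Delta: Eta, 11–4.
Zeta vs Sigma: 2+3 = 5 for Zeta, 10 for Sigma — Sigma by 10–5.
Zeta vs Delta: Zeta preferred on 2+1 = 3 ballots; Delta wins 12–3.
Sigma vs Delta: Sigma, 8–7.
Sigma defeats every rival head-to-head and is the Condorcet winner.

Sigma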